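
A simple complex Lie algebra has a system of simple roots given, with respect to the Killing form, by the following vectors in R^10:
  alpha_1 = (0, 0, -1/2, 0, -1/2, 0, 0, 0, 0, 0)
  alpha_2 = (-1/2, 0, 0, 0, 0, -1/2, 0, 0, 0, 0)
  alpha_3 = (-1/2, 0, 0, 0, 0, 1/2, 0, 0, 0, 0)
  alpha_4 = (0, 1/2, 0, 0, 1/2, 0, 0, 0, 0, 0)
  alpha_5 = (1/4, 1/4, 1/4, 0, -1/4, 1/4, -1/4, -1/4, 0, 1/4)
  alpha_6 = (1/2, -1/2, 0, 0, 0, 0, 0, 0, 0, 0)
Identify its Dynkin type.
type E_6

Compute the Cartan integers a_ij = 2(alpha_i, alpha_j)/(alpha_j, alpha_j); the resulting 6x6 Cartan matrix is
[[2, 0, 0, -1, 0, 0], [0, 2, 0, 0, -1, -1], [0, 0, 2, 0, 0, -1], [-1, 0, 0, 2, 0, -1], [0, -1, 0, 0, 2, 0], [0, -1, -1, -1, 0, 2]].
All simple roots have the same length, so the diagram is simply laced. The associated Dynkin diagram is a chain of 5 nodes with one extra node attached to the third node from one end (E_6), so the type is E_6.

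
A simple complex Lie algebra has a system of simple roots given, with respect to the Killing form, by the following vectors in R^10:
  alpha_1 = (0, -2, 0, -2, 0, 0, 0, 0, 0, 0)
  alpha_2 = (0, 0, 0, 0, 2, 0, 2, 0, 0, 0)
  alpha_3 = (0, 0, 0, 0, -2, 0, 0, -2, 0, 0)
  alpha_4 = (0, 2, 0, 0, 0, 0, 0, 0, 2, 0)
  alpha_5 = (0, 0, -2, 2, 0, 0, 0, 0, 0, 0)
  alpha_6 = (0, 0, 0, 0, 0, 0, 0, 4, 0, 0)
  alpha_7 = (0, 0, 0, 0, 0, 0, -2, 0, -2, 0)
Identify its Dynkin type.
C_7 (sp(14))

Compute the Cartan integers a_ij = 2(alpha_i, alpha_j)/(alpha_j, alpha_j); the resulting 7x7 Cartan matrix is
[[2, 0, 0, -1, -1, 0, 0], [0, 2, -1, 0, 0, 0, -1], [0, -1, 2, 0, 0, -1, 0], [-1, 0, 0, 2, 0, 0, -1], [-1, 0, 0, 0, 2, 0, 0], [0, 0, -2, 0, 0, 2, 0], [0, -1, 0, -1, 0, 0, 2]].
The roots have two lengths (squared-length ratio 2:1); the short ones are alpha_{1,2,3,4,5,7}. The associated Dynkin diagram is a chain of 7 nodes with a double edge at one end; the terminal node there is the unique long simple root (C_7), so the type is C_7 (the algebra sp(14)).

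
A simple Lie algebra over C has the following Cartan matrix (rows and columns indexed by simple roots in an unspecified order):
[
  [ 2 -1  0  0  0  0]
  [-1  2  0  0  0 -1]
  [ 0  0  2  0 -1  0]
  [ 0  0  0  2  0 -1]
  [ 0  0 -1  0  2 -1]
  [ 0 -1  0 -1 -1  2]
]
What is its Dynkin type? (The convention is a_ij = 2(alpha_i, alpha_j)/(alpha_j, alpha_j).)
The matrix has rank 6 with 2's on the diagonal. Reading the off-diagonal entries as Dynkin edges (a single edge where a_ij = a_ji = -1; a double or triple edge where a_ij * a_ji = 2 or 3), the diagram is a chain of 5 nodes with one extra node attached to the third node from one end (E_6). One simple-root ordering that puts it in standard form is (alpha_3, alpha_4, alpha_5, alpha_6, alpha_2, alpha_1). So the algebra is type E_6.

E6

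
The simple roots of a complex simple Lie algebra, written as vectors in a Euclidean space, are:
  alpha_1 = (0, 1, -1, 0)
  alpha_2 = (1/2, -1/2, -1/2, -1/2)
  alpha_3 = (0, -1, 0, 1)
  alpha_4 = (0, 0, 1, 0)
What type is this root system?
Compute the Cartan integers a_ij = 2(alpha_i, alpha_j)/(alpha_j, alpha_j); the resulting 4x4 Cartan matrix is
[[2, 0, -1, -2], [0, 2, 0, -1], [-1, 0, 2, 0], [-1, -1, 0, 2]].
The roots have two lengths (squared-length ratio 2:1); the short ones are alpha_{2,4}. The associated Dynkin diagram is a chain of 4 nodes with a double edge between the middle two (F_4), so the type is F_4.

F_4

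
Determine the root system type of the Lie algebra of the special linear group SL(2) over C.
This is sl(2), which has dimension 2^2 - 1 = 3 and rank 2 - 1 = 1 (a Cartan subalgebra is the diagonal traceless matrices). In the classification of classical Lie algebras, the special linear algebra sl(n+1) has type A_n; here n = 1, so the Dynkin diagram is a chain of 1 nodes with single edges (A_1). Hence the type is A_1.

A_1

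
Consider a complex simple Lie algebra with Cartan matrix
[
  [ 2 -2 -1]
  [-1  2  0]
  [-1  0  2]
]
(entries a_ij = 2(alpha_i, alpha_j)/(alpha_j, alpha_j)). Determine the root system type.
B_3 (so(7))

The matrix has rank 3 with 2's on the diagonal. Reading the off-diagonal entries as Dynkin edges (a single edge where a_ij = a_ji = -1; a double or triple edge where a_ij * a_ji = 2 or 3), the diagram is a chain of 3 nodes with a double edge at one end; the terminal node there is the unique short simple root (B_3). One simple-root ordering that puts it in standard form is (alpha_3, alpha_1, alpha_2). So the algebra is type B_3, i.e. so(7).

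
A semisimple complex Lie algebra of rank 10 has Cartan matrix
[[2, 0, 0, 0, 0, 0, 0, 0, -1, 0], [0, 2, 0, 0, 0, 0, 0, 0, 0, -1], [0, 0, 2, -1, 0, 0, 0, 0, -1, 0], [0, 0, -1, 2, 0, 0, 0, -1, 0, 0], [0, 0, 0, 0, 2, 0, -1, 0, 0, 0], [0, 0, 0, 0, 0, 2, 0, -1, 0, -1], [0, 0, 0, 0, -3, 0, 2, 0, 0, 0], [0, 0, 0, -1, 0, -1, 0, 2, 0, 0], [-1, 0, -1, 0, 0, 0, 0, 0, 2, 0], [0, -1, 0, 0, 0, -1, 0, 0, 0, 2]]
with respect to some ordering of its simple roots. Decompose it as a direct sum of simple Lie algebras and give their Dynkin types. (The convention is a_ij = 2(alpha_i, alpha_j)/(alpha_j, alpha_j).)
A8 ⊕ G2

The diagram associated to this matrix has two connected components: the simple roots {alpha_1, alpha_2, alpha_3, alpha_4, alpha_6, alpha_8, alpha_9, alpha_10} form a chain of 8 nodes with single edges (A_8), and {alpha_5, alpha_7} form two nodes joined by a triple edge (G_2). A semisimple Lie algebra decomposes uniquely as the direct sum of simple ideals, one per connected component of its Dynkin diagram, so g ≅ A_8 ⊕ G_2 (dimension 80 + 14 = 94).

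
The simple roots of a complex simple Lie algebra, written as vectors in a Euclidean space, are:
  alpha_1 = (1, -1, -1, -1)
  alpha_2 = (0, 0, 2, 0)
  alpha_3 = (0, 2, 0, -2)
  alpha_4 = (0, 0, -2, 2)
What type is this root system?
Compute the Cartan integers a_ij = 2(alpha_i, alpha_j)/(alpha_j, alpha_j); the resulting 4x4 Cartan matrix is
[[2, -1, 0, 0], [-1, 2, 0, -1], [0, 0, 2, -1], [0, -2, -1, 2]].
The roots have two lengths (squared-length ratio 2:1); the short ones are alpha_{1,2}. The associated Dynkin diagram is a chain of 4 nodes with a double edge between the middle two (F_4), so the type is F_4.

F_4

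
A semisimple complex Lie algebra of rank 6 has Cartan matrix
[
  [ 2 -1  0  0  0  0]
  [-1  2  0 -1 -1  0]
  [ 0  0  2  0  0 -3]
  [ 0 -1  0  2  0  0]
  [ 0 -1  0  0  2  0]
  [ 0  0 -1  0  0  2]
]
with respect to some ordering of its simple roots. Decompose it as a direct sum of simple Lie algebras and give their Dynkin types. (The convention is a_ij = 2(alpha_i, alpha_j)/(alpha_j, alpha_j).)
The diagram associated to this matrix has two connected components: the simple roots {alpha_1, alpha_2, alpha_4, alpha_5} form a chain of 2 nodes with a fork of two nodes at one end (D_4), and {alpha_3, alpha_6} form two nodes joined by a triple edge (G_2). A semisimple Lie algebra decomposes uniquely as the direct sum of simple ideals, one per connected component of its Dynkin diagram, so g ≅ D_4 ⊕ G_2 (dimension 28 + 14 = 42).

type D_4 + type G_2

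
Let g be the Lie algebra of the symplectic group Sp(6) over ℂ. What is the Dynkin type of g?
This is sp(6), which has dimension 6(6+1)/2 = 21 and rank 6/2 = 3. In the classification of classical Lie algebras, the symplectic algebra sp(2n) has type C_n; here n = 3, so the Dynkin diagram is a chain of 3 nodes with a double edge at one end; the terminal node there is the unique long simple root (C_3). Hence the type is C_3.

C_3 (sp(6))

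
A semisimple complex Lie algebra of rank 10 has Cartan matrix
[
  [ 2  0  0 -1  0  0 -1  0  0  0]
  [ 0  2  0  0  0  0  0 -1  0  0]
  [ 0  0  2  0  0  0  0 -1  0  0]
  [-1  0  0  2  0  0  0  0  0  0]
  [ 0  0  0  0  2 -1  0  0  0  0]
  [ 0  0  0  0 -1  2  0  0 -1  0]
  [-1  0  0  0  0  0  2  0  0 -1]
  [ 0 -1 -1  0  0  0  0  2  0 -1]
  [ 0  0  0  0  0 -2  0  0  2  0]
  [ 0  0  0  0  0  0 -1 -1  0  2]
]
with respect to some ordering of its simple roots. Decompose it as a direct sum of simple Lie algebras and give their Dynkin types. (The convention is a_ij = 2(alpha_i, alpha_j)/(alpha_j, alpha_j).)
The diagram associated to this matrix has two connected components: the simple roots {alpha_5, alpha_6, alpha_9} form a chain of 3 nodes with a double edge at one end; the terminal node there is the unique long simple root (C_3), and {alpha_1, alpha_2, alpha_3, alpha_4, alpha_7, alpha_8, alpha_10} form a chain of 5 nodes with a fork of two nodes at one end (D_7). A semisimple Lie algebra decomposes uniquely as the direct sum of simple ideals, one per connected component of its Dynkin diagram, so g ≅ C_3 ⊕ D_7 (dimension 21 + 91 = 112).

C_3 ⊕ D_7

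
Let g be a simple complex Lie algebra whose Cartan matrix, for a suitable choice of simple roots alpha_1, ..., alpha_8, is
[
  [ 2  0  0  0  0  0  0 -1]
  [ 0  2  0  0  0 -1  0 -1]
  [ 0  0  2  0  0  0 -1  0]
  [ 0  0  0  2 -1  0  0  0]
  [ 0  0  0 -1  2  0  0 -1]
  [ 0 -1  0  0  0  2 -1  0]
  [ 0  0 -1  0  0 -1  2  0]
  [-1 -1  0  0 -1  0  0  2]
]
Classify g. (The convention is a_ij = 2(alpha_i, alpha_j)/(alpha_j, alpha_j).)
E_8

The matrix has rank 8 with 2's on the diagonal. Reading the off-diagonal entries as Dynkin edges (a single edge where a_ij = a_ji = -1; a double or triple edge where a_ij * a_ji = 2 or 3), the diagram is a chain of 7 nodes with one extra node attached to the third node from one end (E_8). One simple-root ordering that puts it in standard form is (alpha_4, alpha_1, alpha_5, alpha_8, alpha_2, alpha_6, alpha_7, alpha_3). So the algebra is type E_8.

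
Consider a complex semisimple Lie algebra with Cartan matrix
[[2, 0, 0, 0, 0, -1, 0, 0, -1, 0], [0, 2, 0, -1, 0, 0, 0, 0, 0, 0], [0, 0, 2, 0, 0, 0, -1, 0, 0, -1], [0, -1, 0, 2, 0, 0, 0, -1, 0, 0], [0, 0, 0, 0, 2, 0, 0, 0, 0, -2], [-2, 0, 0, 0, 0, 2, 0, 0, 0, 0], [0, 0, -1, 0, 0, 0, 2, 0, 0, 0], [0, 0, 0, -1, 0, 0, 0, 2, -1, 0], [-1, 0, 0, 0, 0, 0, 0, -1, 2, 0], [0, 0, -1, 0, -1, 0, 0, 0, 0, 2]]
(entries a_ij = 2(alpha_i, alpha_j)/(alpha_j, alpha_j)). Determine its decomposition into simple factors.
C_4 + C_6

The diagram associated to this matrix has two connected components: the simple roots {alpha_3, alpha_5, alpha_7, alpha_10} form a chain of 4 nodes with a double edge at one end; the terminal node there is the unique long simple root (C_4), and {alpha_1, alpha_2, alpha_4, alpha_6, alpha_8, alpha_9} form a chain of 6 nodes with a double edge at one end; the terminal node there is the unique long simple root (C_6). A semisimple Lie algebra decomposes uniquely as the direct sum of simple ideals, one per connected component of its Dynkin diagram, so g ≅ C_4 ⊕ C_6 (dimension 36 + 78 = 114).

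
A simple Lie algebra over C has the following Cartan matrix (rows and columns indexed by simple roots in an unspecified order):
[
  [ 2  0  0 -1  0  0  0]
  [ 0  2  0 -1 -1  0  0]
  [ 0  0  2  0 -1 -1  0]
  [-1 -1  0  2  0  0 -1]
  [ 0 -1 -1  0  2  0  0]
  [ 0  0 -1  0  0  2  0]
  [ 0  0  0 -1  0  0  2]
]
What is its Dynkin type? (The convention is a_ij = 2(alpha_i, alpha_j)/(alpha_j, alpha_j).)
D_7

The matrix has rank 7 with 2's on the diagonal. Reading the off-diagonal entries as Dynkin edges (a single edge where a_ij = a_ji = -1; a double or triple edge where a_ij * a_ji = 2 or 3), the diagram is a chain of 5 nodes with a fork of two nodes at one end (D_7). One simple-root ordering that puts it in standard form is (alpha_6, alpha_3, alpha_5, alpha_2, alpha_4, alpha_7, alpha_1). So the algebra is type D_7, i.e. so(14).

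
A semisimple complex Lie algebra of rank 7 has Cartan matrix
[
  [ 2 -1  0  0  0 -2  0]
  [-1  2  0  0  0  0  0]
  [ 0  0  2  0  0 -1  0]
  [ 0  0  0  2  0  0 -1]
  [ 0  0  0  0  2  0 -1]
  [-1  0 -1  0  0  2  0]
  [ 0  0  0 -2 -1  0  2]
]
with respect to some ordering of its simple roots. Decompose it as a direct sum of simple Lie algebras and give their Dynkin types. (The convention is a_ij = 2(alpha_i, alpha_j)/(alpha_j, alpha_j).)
The diagram associated to this matrix has two connected components: the simple roots {alpha_4, alpha_5, alpha_7} form a chain of 3 nodes with a double edge at one end; the terminal node there is the unique short simple root (B_3), and {alpha_1, alpha_2, alpha_3, alpha_6} form a chain of 4 nodes with a double edge between the middle two (F_4). A semisimple Lie algebra decomposes uniquely as the direct sum of simple ideals, one per connected component of its Dynkin diagram, so g ≅ B_3 ⊕ F_4 (dimension 21 + 52 = 73).

type B_3 ⊕ type F_4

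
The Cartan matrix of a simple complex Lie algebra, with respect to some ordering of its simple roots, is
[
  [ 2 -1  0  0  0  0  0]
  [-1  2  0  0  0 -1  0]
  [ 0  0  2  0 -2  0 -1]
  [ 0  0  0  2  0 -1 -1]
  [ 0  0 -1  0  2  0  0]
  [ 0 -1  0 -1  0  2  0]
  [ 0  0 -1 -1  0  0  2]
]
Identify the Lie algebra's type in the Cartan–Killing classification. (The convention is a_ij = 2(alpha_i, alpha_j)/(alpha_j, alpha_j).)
B_7 (so(15))

The matrix has rank 7 with 2's on the diagonal. Reading the off-diagonal entries as Dynkin edges (a single edge where a_ij = a_ji = -1; a double or triple edge where a_ij * a_ji = 2 or 3), the diagram is a chain of 7 nodes with a double edge at one end; the terminal node there is the unique short simple root (B_7). One simple-root ordering that puts it in standard form is (alpha_1, alpha_2, alpha_6, alpha_4, alpha_7, alpha_3, alpha_5). So the algebra is type B_7, i.e. so(15).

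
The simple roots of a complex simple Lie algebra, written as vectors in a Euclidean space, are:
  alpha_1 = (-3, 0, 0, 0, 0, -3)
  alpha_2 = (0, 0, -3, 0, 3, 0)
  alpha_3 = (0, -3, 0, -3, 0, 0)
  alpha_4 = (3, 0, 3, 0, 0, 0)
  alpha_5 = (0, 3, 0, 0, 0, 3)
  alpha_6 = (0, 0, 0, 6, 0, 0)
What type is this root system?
Compute the Cartan integers a_ij = 2(alpha_i, alpha_j)/(alpha_j, alpha_j); the resulting 6x6 Cartan matrix is
[[2, 0, 0, -1, -1, 0], [0, 2, 0, -1, 0, 0], [0, 0, 2, 0, -1, -1], [-1, -1, 0, 2, 0, 0], [-1, 0, -1, 0, 2, 0], [0, 0, -2, 0, 0, 2]].
The roots have two lengths (squared-length ratio 2:1); the short ones are alpha_{1,2,3,4,5}. The associated Dynkin diagram is a chain of 6 nodes with a double edge at one end; the terminal node there is the unique long simple root (C_6), so the type is C_6 (the algebra sp(12)).

type C_6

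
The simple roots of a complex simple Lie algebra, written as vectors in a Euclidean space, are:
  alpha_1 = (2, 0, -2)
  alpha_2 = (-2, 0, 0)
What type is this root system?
B2

Compute the Cartan integers a_ij = 2(alpha_i, alpha_j)/(alpha_j, alpha_j); the resulting 2x2 Cartan matrix is
[[2, -2], [-1, 2]].
The roots have two lengths (squared-length ratio 2:1); the short ones are alpha_{2}. The associated Dynkin diagram is a chain of 2 nodes with a double edge at one end; the terminal node there is the unique short simple root (B_2), so the type is B_2 (the algebra so(5)).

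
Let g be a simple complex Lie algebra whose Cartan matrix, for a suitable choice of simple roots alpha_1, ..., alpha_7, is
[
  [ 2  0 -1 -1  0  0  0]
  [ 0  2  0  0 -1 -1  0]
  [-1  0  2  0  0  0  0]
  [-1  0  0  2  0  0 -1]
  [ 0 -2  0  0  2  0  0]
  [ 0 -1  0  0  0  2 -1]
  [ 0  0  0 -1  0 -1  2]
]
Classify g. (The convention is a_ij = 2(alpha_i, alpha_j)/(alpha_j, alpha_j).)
The matrix has rank 7 with 2's on the diagonal. Reading the off-diagonal entries as Dynkin edges (a single edge where a_ij = a_ji = -1; a double or triple edge where a_ij * a_ji = 2 or 3), the diagram is a chain of 7 nodes with a double edge at one end; the terminal node there is the unique long simple root (C_7). One simple-root ordering that puts it in standard form is (alpha_3, alpha_1, alpha_4, alpha_7, alpha_6, alpha_2, alpha_5). So the algebra is type C_7, i.e. sp(14).

C_7 (sp(14))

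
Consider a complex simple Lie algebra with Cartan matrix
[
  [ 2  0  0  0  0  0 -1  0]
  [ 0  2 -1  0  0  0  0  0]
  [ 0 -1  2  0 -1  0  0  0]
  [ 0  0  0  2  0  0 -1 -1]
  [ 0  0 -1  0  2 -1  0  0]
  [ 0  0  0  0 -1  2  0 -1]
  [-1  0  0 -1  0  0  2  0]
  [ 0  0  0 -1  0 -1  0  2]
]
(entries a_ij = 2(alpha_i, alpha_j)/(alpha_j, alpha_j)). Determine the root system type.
The matrix has rank 8 with 2's on the diagonal. Reading the off-diagonal entries as Dynkin edges (a single edge where a_ij = a_ji = -1; a double or triple edge where a_ij * a_ji = 2 or 3), the diagram is a chain of 8 nodes with single edges (A_8). One simple-root ordering that puts it in standard form is (alpha_1, alpha_7, alpha_4, alpha_8, alpha_6, alpha_5, alpha_3, alpha_2). So the algebra is type A_8, i.e. sl(9).

A_8 (sl(9))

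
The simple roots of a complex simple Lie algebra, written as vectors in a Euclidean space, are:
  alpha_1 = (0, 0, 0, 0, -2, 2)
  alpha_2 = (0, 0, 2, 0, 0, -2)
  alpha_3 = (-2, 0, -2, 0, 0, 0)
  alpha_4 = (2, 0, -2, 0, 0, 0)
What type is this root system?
Compute the Cartan integers a_ij = 2(alpha_i, alpha_j)/(alpha_j, alpha_j); the resulting 4x4 Cartan matrix is
[[2, -1, 0, 0], [-1, 2, -1, -1], [0, -1, 2, 0], [0, -1, 0, 2]].
All simple roots have the same length, so the diagram is simply laced. The associated Dynkin diagram is a chain of 2 nodes with a fork of two nodes at one end (D_4), so the type is D_4 (the algebra so(8)).

type D_4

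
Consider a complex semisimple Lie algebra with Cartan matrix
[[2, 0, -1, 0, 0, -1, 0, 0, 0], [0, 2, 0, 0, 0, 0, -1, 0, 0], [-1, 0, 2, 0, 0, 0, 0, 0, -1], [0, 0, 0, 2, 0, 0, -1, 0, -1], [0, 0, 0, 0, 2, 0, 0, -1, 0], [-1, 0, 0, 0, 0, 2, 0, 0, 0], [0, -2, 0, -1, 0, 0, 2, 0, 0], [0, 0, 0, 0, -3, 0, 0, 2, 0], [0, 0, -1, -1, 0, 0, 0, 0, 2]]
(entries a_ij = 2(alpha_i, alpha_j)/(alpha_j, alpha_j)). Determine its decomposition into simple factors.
The diagram associated to this matrix has two connected components: the simple roots {alpha_1, alpha_2, alpha_3, alpha_4, alpha_6, alpha_7, alpha_9} form a chain of 7 nodes with a double edge at one end; the terminal node there is the unique short simple root (B_7), and {alpha_5, alpha_8} form two nodes joined by a triple edge (G_2). A semisimple Lie algebra decomposes uniquely as the direct sum of simple ideals, one per connected component of its Dynkin diagram, so g ≅ B_7 ⊕ G_2 (dimension 105 + 14 = 119).

type B_7 + type G_2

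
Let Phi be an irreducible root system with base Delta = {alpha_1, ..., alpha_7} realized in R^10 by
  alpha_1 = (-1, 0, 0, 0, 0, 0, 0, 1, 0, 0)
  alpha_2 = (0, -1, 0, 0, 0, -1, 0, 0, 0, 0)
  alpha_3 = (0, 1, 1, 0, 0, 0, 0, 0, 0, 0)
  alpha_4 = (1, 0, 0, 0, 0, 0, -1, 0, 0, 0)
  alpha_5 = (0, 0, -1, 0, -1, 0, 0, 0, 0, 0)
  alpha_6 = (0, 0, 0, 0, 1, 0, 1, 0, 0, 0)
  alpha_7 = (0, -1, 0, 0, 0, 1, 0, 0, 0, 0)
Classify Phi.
D_7 (so(14))

Compute the Cartan integers a_ij = 2(alpha_i, alpha_j)/(alpha_j, alpha_j); the resulting 7x7 Cartan matrix is
[[2, 0, 0, -1, 0, 0, 0], [0, 2, -1, 0, 0, 0, 0], [0, -1, 2, 0, -1, 0, -1], [-1, 0, 0, 2, 0, -1, 0], [0, 0, -1, 0, 2, -1, 0], [0, 0, 0, -1, -1, 2, 0], [0, 0, -1, 0, 0, 0, 2]].
All simple roots have the same length, so the diagram is simply laced. The associated Dynkin diagram is a chain of 5 nodes with a fork of two nodes at one end (D_7), so the type is D_7 (the algebra so(14)).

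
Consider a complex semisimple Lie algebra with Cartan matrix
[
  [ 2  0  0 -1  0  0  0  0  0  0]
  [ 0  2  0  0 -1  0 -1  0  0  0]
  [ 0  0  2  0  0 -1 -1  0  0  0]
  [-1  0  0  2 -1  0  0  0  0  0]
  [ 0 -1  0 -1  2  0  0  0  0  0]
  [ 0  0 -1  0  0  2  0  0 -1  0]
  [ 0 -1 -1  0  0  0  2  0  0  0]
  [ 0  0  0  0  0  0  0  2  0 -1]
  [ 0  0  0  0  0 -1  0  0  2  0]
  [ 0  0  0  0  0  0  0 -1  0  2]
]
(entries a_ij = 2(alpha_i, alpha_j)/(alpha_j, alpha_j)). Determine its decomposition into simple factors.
type A_2 + type A_8

The diagram associated to this matrix has two connected components: the simple roots {alpha_8, alpha_10} form a chain of 2 nodes with single edges (A_2), and {alpha_1, alpha_2, alpha_3, alpha_4, alpha_5, alpha_6, alpha_7, alpha_9} form a chain of 8 nodes with single edges (A_8). A semisimple Lie algebra decomposes uniquely as the direct sum of simple ideals, one per connected component of its Dynkin diagram, so g ≅ A_2 ⊕ A_8 (dimension 8 + 80 = 88).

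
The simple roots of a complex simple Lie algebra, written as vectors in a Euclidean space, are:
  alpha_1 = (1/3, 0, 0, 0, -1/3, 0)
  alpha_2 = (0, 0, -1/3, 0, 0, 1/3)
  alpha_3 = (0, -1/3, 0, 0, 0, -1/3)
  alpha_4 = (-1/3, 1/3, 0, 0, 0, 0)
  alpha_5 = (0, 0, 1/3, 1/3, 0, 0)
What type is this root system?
A5

Compute the Cartan integers a_ij = 2(alpha_i, alpha_j)/(alpha_j, alpha_j); the resulting 5x5 Cartan matrix is
[[2, 0, 0, -1, 0], [0, 2, -1, 0, -1], [0, -1, 2, -1, 0], [-1, 0, -1, 2, 0], [0, -1, 0, 0, 2]].
All simple roots have the same length, so the diagram is simply laced. The associated Dynkin diagram is a chain of 5 nodes with single edges (A_5), so the type is A_5 (the algebra sl(6)).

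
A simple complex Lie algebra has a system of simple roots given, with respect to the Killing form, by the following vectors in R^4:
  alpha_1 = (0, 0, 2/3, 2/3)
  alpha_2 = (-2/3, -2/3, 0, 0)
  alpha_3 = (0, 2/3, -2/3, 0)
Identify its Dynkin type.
Compute the Cartan integers a_ij = 2(alpha_i, alpha_j)/(alpha_j, alpha_j); the resulting 3x3 Cartan matrix is
[[2, 0, -1], [0, 2, -1], [-1, -1, 2]].
All simple roots have the same length, so the diagram is simply laced. The associated Dynkin diagram is a chain of 3 nodes with single edges (A_3), so the type is A_3 (the algebra sl(4)).

type A_3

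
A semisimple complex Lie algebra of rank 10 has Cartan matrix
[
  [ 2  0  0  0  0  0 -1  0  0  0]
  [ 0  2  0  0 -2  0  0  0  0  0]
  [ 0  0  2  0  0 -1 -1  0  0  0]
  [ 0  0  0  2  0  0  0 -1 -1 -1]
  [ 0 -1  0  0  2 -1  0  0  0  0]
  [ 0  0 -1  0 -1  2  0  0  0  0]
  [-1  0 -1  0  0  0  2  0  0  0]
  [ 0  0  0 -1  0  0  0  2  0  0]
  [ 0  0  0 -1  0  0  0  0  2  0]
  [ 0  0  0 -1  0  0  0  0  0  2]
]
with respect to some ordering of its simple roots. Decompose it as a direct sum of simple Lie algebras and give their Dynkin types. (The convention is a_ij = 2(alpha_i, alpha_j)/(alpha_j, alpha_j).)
C_6 (sp(12)) + D_4 (so(8))

The diagram associated to this matrix has two connected components: the simple roots {alpha_1, alpha_2, alpha_3, alpha_5, alpha_6, alpha_7} form a chain of 6 nodes with a double edge at one end; the terminal node there is the unique long simple root (C_6), and {alpha_4, alpha_8, alpha_9, alpha_10} form a chain of 2 nodes with a fork of two nodes at one end (D_4). A semisimple Lie algebra decomposes uniquely as the direct sum of simple ideals, one per connected component of its Dynkin diagram, so g ≅ C_6 ⊕ D_4 (dimension 78 + 28 = 106).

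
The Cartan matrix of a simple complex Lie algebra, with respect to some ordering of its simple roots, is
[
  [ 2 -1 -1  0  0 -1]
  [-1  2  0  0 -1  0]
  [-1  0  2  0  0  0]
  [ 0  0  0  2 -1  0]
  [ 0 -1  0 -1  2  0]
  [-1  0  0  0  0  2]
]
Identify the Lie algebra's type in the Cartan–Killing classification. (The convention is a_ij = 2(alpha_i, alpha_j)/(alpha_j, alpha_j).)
The matrix has rank 6 with 2's on the diagonal. Reading the off-diagonal entries as Dynkin edges (a single edge where a_ij = a_ji = -1; a double or triple edge where a_ij * a_ji = 2 or 3), the diagram is a chain of 4 nodes with a fork of two nodes at one end (D_6). One simple-root ordering that puts it in standard form is (alpha_4, alpha_5, alpha_2, alpha_1, alpha_6, alpha_3). So the algebra is type D_6, i.e. so(12).

D_6 (so(12))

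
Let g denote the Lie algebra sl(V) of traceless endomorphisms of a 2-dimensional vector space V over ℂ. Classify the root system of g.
This is sl(2), which has dimension 2^2 - 1 = 3 and rank 2 - 1 = 1 (a Cartan subalgebra is the diagonal traceless matrices). In the classification of classical Lie algebras, the special linear algebra sl(n+1) has type A_n; here n = 1, so the Dynkin diagram is a chain of 1 nodes with single edges (A_1). Hence the type is A_1.

A1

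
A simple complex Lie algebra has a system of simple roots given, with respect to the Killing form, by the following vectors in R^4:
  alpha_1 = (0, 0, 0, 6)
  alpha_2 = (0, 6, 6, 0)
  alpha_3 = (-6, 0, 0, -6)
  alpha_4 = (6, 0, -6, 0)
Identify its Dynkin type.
Compute the Cartan integers a_ij = 2(alpha_i, alpha_j)/(alpha_j, alpha_j); the resulting 4x4 Cartan matrix is
[[2, 0, -1, 0], [0, 2, 0, -1], [-2, 0, 2, -1], [0, -1, -1, 2]].
The roots have two lengths (squared-length ratio 2:1); the short ones are alpha_{1}. The associated Dynkin diagram is a chain of 4 nodes with a double edge at one end; the terminal node there is the unique short simple root (B_4), so the type is B_4 (the algebra so(9)).

B_4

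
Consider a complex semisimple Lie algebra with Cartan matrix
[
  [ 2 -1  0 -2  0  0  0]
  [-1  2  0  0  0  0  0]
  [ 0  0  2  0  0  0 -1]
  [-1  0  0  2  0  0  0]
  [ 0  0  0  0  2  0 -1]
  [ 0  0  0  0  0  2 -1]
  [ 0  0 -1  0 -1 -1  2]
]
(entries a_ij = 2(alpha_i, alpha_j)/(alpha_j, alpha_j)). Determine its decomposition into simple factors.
The diagram associated to this matrix has two connected components: the simple roots {alpha_1, alpha_2, alpha_4} form a chain of 3 nodes with a double edge at one end; the terminal node there is the unique short simple root (B_3), and {alpha_3, alpha_5, alpha_6, alpha_7} form a chain of 2 nodes with a fork of two nodes at one end (D_4). A semisimple Lie algebra decomposes uniquely as the direct sum of simple ideals, one per connected component of its Dynkin diagram, so g ≅ B_3 ⊕ D_4 (dimension 21 + 28 = 49).

B_3 (so(7)) + D_4 (so(8))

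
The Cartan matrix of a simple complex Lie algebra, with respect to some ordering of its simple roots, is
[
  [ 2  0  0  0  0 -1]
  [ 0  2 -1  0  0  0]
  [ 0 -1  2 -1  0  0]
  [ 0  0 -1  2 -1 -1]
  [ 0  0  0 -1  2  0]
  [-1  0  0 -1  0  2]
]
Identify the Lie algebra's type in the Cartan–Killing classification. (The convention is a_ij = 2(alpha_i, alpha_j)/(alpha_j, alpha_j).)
E_6

The matrix has rank 6 with 2's on the diagonal. Reading the off-diagonal entries as Dynkin edges (a single edge where a_ij = a_ji = -1; a double or triple edge where a_ij * a_ji = 2 or 3), the diagram is a chain of 5 nodes with one extra node attached to the third node from one end (E_6). One simple-root ordering that puts it in standard form is (alpha_1, alpha_5, alpha_6, alpha_4, alpha_3, alpha_2). So the algebra is type E_6.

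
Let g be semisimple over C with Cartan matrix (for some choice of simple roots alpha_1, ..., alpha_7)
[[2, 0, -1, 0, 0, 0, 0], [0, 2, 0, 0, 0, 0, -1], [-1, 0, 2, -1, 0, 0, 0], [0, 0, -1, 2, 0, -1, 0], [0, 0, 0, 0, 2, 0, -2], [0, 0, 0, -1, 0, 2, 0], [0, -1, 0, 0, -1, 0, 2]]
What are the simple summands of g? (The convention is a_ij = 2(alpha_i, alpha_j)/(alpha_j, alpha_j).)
A_4 ⊕ C_3

The diagram associated to this matrix has two connected components: the simple roots {alpha_1, alpha_3, alpha_4, alpha_6} form a chain of 4 nodes with single edges (A_4), and {alpha_2, alpha_5, alpha_7} form a chain of 3 nodes with a double edge at one end; the terminal node there is the unique long simple root (C_3). A semisimple Lie algebra decomposes uniquely as the direct sum of simple ideals, one per connected component of its Dynkin diagram, so g ≅ A_4 ⊕ C_3 (dimension 24 + 21 = 45).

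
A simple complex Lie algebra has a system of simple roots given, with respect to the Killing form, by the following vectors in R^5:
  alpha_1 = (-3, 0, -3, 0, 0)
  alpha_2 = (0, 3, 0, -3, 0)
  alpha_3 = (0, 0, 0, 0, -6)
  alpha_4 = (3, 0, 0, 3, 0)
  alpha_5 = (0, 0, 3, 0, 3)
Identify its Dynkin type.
Compute the Cartan integers a_ij = 2(alpha_i, alpha_j)/(alpha_j, alpha_j); the resulting 5x5 Cartan matrix is
[[2, 0, 0, -1, -1], [0, 2, 0, -1, 0], [0, 0, 2, 0, -2], [-1, -1, 0, 2, 0], [-1, 0, -1, 0, 2]].
The roots have two lengths (squared-length ratio 2:1); the short ones are alpha_{1,2,4,5}. The associated Dynkin diagram is a chain of 5 nodes with a double edge at one end; the terminal node there is the unique long simple root (C_5), so the type is C_5 (the algebra sp(10)).

C_5 (sp(10))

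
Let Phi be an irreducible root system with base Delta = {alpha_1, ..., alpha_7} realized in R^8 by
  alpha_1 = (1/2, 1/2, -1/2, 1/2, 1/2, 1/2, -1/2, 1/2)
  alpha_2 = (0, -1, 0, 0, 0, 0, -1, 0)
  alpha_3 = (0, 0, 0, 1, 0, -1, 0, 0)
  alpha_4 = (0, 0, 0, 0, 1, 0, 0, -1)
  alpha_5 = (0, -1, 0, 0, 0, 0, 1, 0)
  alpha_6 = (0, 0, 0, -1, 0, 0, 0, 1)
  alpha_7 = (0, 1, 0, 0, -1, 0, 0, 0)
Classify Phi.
Compute the Cartan integers a_ij = 2(alpha_i, alpha_j)/(alpha_j, alpha_j); the resulting 7x7 Cartan matrix is
[[2, 0, 0, 0, -1, 0, 0], [0, 2, 0, 0, 0, 0, -1], [0, 0, 2, 0, 0, -1, 0], [0, 0, 0, 2, 0, -1, -1], [-1, 0, 0, 0, 2, 0, -1], [0, 0, -1, -1, 0, 2, 0], [0, -1, 0, -1, -1, 0, 2]].
All simple roots have the same length, so the diagram is simply laced. The associated Dynkin diagram is a chain of 6 nodes with one extra node attached to the third node from one end (E_7), so the type is E_7.

E_7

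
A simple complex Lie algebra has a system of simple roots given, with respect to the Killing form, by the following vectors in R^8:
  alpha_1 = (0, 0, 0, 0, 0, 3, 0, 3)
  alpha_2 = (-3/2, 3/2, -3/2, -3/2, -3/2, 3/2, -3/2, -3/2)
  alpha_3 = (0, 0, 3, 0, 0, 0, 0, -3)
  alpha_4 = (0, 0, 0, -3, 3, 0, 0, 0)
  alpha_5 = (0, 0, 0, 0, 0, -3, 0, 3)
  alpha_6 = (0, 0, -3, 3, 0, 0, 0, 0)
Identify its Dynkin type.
E_6

Compute the Cartan integers a_ij = 2(alpha_i, alpha_j)/(alpha_j, alpha_j); the resulting 6x6 Cartan matrix is
[[2, 0, -1, 0, 0, 0], [0, 2, 0, 0, -1, 0], [-1, 0, 2, 0, -1, -1], [0, 0, 0, 2, 0, -1], [0, -1, -1, 0, 2, 0], [0, 0, -1, -1, 0, 2]].
All simple roots have the same length, so the diagram is simply laced. The associated Dynkin diagram is a chain of 5 nodes with one extra node attached to the third node from one end (E_6), so the type is E_6.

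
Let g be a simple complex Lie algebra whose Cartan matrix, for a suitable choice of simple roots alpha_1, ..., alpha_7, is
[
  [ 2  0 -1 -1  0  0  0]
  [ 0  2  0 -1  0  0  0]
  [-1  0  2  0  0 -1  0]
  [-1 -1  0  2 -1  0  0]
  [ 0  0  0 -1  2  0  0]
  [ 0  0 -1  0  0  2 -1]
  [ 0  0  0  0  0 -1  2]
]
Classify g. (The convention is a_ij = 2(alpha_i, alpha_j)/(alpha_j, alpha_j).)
The matrix has rank 7 with 2's on the diagonal. Reading the off-diagonal entries as Dynkin edges (a single edge where a_ij = a_ji = -1; a double or triple edge where a_ij * a_ji = 2 or 3), the diagram is a chain of 5 nodes with a fork of two nodes at one end (D_7). One simple-root ordering that puts it in standard form is (alpha_7, alpha_6, alpha_3, alpha_1, alpha_4, alpha_5, alpha_2). So the algebra is type D_7, i.e. so(14).

type D_7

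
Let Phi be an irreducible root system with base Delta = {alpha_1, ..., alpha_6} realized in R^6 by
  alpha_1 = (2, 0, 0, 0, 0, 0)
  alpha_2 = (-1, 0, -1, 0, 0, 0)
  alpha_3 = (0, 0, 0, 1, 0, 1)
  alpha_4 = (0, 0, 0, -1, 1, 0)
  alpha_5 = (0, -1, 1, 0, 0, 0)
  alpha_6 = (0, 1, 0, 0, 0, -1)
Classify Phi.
Compute the Cartan integers a_ij = 2(alpha_i, alpha_j)/(alpha_j, alpha_j); the resulting 6x6 Cartan matrix is
[[2, -2, 0, 0, 0, 0], [-1, 2, 0, 0, -1, 0], [0, 0, 2, -1, 0, -1], [0, 0, -1, 2, 0, 0], [0, -1, 0, 0, 2, -1], [0, 0, -1, 0, -1, 2]].
The roots have two lengths (squared-length ratio 2:1); the short ones are alpha_{2,3,4,5,6}. The associated Dynkin diagram is a chain of 6 nodes with a double edge at one end; the terminal node there is the unique long simple root (C_6), so the type is C_6 (the algebra sp(12)).

C6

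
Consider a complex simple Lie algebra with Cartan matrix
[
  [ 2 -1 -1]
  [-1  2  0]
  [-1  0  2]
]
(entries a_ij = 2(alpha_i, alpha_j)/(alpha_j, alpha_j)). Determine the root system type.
The matrix has rank 3 with 2's on the diagonal. Reading the off-diagonal entries as Dynkin edges (a single edge where a_ij = a_ji = -1; a double or triple edge where a_ij * a_ji = 2 or 3), the diagram is a chain of 3 nodes with single edges (A_3). One simple-root ordering that puts it in standard form is (alpha_3, alpha_1, alpha_2). So the algebra is type A_3, i.e. sl(4).

A_3 (sl(4))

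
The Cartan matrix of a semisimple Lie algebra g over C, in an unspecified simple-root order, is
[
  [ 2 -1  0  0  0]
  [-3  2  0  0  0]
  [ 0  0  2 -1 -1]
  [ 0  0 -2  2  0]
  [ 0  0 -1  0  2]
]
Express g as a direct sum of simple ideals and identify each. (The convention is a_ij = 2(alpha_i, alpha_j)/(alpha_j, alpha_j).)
The diagram associated to this matrix has two connected components: the simple roots {alpha_3, alpha_4, alpha_5} form a chain of 3 nodes with a double edge at one end; the terminal node there is the unique long simple root (C_3), and {alpha_1, alpha_2} form two nodes joined by a triple edge (G_2). A semisimple Lie algebra decomposes uniquely as the direct sum of simple ideals, one per connected component of its Dynkin diagram, so g ≅ C_3 ⊕ G_2 (dimension 21 + 14 = 35).

type C_3 ⊕ type G_2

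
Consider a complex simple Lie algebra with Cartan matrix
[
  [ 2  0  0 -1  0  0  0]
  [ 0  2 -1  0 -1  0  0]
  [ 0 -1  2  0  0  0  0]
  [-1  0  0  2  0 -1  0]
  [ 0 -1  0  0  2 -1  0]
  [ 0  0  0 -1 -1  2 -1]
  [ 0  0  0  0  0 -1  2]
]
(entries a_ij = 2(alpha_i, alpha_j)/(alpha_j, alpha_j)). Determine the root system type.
E_7

The matrix has rank 7 with 2's on the diagonal. Reading the off-diagonal entries as Dynkin edges (a single edge where a_ij = a_ji = -1; a double or triple edge where a_ij * a_ji = 2 or 3), the diagram is a chain of 6 nodes with one extra node attached to the third node from one end (E_7). One simple-root ordering that puts it in standard form is (alpha_1, alpha_7, alpha_4, alpha_6, alpha_5, alpha_2, alpha_3). So the algebra is type E_7.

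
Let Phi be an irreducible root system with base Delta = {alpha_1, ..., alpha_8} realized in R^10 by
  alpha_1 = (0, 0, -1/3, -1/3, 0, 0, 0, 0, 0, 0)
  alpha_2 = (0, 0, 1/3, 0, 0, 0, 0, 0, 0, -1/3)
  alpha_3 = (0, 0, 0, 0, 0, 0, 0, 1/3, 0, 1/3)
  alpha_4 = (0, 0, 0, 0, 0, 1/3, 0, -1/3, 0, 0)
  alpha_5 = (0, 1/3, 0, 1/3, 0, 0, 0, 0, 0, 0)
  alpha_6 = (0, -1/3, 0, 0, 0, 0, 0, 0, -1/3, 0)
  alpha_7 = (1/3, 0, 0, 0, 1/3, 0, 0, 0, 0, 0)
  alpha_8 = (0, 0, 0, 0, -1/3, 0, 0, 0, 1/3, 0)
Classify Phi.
Compute the Cartan integers a_ij = 2(alpha_i, alpha_j)/(alpha_j, alpha_j); the resulting 8x8 Cartan matrix is
[[2, -1, 0, 0, -1, 0, 0, 0], [-1, 2, -1, 0, 0, 0, 0, 0], [0, -1, 2, -1, 0, 0, 0, 0], [0, 0, -1, 2, 0, 0, 0, 0], [-1, 0, 0, 0, 2, -1, 0, 0], [0, 0, 0, 0, -1, 2, 0, -1], [0, 0, 0, 0, 0, 0, 2, -1], [0, 0, 0, 0, 0, -1, -1, 2]].
All simple roots have the same length, so the diagram is simply laced. The associated Dynkin diagram is a chain of 8 nodes with single edges (A_8), so the type is A_8 (the algebra sl(9)).

type A_8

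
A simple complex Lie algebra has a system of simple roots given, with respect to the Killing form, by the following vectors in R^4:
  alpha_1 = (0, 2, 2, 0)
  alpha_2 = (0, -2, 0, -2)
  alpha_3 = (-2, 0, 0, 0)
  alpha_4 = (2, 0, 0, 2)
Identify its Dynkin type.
Compute the Cartan integers a_ij = 2(alpha_i, alpha_j)/(alpha_j, alpha_j); the resulting 4x4 Cartan matrix is
[[2, -1, 0, 0], [-1, 2, 0, -1], [0, 0, 2, -1], [0, -1, -2, 2]].
The roots have two lengths (squared-length ratio 2:1); the short ones are alpha_{3}. The associated Dynkin diagram is a chain of 4 nodes with a double edge at one end; the terminal node there is the unique short simple root (B_4), so the type is B_4 (the algebra so(9)).

B_4 (so(9))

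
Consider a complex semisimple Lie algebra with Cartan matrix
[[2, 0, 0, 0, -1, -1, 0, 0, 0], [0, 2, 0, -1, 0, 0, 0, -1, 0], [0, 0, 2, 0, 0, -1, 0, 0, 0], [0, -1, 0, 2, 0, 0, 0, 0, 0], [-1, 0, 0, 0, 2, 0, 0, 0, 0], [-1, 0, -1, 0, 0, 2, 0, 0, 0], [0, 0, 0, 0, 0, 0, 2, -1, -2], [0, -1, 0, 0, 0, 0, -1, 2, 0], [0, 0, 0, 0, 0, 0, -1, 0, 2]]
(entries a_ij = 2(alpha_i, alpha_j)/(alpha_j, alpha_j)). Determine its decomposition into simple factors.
The diagram associated to this matrix has two connected components: the simple roots {alpha_1, alpha_3, alpha_5, alpha_6} form a chain of 4 nodes with single edges (A_4), and {alpha_2, alpha_4, alpha_7, alpha_8, alpha_9} form a chain of 5 nodes with a double edge at one end; the terminal node there is the unique short simple root (B_5). A semisimple Lie algebra decomposes uniquely as the direct sum of simple ideals, one per connected component of its Dynkin diagram, so g ≅ A_4 ⊕ B_5 (dimension 24 + 55 = 79).

A_4 (sl(5)) ⊕ B_5 (so(11))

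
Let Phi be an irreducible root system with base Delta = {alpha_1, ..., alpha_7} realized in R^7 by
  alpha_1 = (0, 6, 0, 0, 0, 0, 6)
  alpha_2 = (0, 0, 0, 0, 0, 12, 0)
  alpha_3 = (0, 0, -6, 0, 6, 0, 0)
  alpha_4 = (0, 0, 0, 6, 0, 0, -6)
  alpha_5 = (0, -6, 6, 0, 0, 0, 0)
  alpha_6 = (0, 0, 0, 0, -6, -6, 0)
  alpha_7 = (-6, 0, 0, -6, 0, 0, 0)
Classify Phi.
C_7 (sp(14))

Compute the Cartan integers a_ij = 2(alpha_i, alpha_j)/(alpha_j, alpha_j); the resulting 7x7 Cartan matrix is
[[2, 0, 0, -1, -1, 0, 0], [0, 2, 0, 0, 0, -2, 0], [0, 0, 2, 0, -1, -1, 0], [-1, 0, 0, 2, 0, 0, -1], [-1, 0, -1, 0, 2, 0, 0], [0, -1, -1, 0, 0, 2, 0], [0, 0, 0, -1, 0, 0, 2]].
The roots have two lengths (squared-length ratio 2:1); the short ones are alpha_{1,3,4,5,6,7}. The associated Dynkin diagram is a chain of 7 nodes with a double edge at one end; the terminal node there is the unique long simple root (C_7), so the type is C_7 (the algebra sp(14)).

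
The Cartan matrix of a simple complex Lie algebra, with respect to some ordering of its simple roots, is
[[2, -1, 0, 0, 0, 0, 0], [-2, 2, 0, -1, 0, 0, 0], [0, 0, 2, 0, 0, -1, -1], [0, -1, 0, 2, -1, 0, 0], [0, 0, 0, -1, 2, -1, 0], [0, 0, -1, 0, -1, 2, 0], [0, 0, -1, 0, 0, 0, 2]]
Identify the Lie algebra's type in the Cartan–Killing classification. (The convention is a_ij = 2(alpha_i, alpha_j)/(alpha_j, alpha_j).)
type B_7

The matrix has rank 7 with 2's on the diagonal. Reading the off-diagonal entries as Dynkin edges (a single edge where a_ij = a_ji = -1; a double or triple edge where a_ij * a_ji = 2 or 3), the diagram is a chain of 7 nodes with a double edge at one end; the terminal node there is the unique short simple root (B_7). One simple-root ordering that puts it in standard form is (alpha_7, alpha_3, alpha_6, alpha_5, alpha_4, alpha_2, alpha_1). So the algebra is type B_7, i.e. so(15).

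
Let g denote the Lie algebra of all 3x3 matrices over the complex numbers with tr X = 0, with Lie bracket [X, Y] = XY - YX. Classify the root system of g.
A_2

This is sl(3), which has dimension 3^2 - 1 = 8 and rank 3 - 1 = 2 (a Cartan subalgebra is the diagonal traceless matrices). In the classification of classical Lie algebras, the special linear algebra sl(n+1) has type A_n; here n = 2, so the Dynkin diagram is a chain of 2 nodes with single edges (A_2). Hence the type is A_2.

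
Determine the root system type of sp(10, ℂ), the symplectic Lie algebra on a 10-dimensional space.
This is sp(10), which has dimension 10(10+1)/2 = 55 and rank 10/2 = 5. In the classification of classical Lie algebras, the symplectic algebra sp(2n) has type C_n; here n = 5, so the Dynkin diagram is a chain of 5 nodes with a double edge at one end; the terminal node there is the unique long simple root (C_5). Hence the type is C_5.

C5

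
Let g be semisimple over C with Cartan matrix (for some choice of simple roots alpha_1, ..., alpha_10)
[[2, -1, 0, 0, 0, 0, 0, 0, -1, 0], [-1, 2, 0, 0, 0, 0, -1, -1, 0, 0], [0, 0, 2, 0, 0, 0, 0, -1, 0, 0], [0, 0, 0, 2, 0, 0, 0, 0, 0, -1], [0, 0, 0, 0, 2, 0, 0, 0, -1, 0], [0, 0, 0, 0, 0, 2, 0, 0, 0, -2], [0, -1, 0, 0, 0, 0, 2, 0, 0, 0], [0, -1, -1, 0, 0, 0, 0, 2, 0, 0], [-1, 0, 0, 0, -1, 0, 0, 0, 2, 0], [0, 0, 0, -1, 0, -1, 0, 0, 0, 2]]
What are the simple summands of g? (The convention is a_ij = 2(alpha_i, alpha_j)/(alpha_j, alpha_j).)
C_3 ⊕ E_7

The diagram associated to this matrix has two connected components: the simple roots {alpha_4, alpha_6, alpha_10} form a chain of 3 nodes with a double edge at one end; the terminal node there is the unique long simple root (C_3), and {alpha_1, alpha_2, alpha_3, alpha_5, alpha_7, alpha_8, alpha_9} form a chain of 6 nodes with one extra node attached to the third node from one end (E_7). A semisimple Lie algebra decomposes uniquely as the direct sum of simple ideals, one per connected component of its Dynkin diagram, so g ≅ C_3 ⊕ E_7 (dimension 21 + 133 = 154).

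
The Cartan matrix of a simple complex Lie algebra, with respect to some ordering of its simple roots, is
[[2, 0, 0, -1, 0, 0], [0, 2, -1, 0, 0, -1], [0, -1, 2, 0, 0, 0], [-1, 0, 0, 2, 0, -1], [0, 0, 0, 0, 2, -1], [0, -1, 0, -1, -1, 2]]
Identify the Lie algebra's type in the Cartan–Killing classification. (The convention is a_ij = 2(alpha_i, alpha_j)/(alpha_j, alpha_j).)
E6

The matrix has rank 6 with 2's on the diagonal. Reading the off-diagonal entries as Dynkin edges (a single edge where a_ij = a_ji = -1; a double or triple edge where a_ij * a_ji = 2 or 3), the diagram is a chain of 5 nodes with one extra node attached to the third node from one end (E_6). One simple-root ordering that puts it in standard form is (alpha_1, alpha_5, alpha_4, alpha_6, alpha_2, alpha_3). So the algebra is type E_6.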